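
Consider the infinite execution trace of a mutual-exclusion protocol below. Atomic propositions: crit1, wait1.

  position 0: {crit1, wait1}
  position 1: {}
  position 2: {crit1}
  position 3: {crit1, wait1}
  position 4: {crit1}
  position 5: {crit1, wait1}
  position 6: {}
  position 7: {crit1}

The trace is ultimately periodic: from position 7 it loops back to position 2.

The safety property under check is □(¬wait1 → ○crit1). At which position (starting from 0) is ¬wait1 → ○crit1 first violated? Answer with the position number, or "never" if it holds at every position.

¬wait1 → ○crit1 holds at every position 0..7, and those are all the positions the trace ever visits, so the invariant □(¬wait1 → ○crit1) is never violated.

never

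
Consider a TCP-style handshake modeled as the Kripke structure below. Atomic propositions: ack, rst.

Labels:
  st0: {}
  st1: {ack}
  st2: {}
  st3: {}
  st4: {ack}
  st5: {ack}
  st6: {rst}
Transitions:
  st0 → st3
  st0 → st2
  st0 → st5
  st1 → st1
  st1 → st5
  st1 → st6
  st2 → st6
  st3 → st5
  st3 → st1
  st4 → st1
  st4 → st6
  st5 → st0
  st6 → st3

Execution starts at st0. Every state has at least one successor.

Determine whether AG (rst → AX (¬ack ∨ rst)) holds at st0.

Yes

States satisfying rst → AX (¬ack ∨ rst): {st0, st1, st2, st3, st4, st5, st6}.
States satisfying AG (rst → AX (¬ack ∨ rst)): {st0, st1, st2, st3, st4, st5, st6}.
Every state reachable from st0 satisfies rst → AX (¬ack ∨ rst).
st0 ∈ Sat(AG (rst → AX (¬ack ∨ rst))).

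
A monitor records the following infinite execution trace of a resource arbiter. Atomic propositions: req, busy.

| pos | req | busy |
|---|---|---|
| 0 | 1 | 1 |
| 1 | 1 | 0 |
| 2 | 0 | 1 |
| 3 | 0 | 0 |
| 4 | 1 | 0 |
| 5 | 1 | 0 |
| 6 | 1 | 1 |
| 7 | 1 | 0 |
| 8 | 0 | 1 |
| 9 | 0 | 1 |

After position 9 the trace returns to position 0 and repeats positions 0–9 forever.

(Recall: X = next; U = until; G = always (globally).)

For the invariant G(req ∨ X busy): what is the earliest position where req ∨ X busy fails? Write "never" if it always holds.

2

Check req ∨ X busy at each position in order: 0 ✓, 1 ✓.
At position 2 the labels are {busy} and the next position 3 has {}, so req ∨ X busy is false there. This is the first violation.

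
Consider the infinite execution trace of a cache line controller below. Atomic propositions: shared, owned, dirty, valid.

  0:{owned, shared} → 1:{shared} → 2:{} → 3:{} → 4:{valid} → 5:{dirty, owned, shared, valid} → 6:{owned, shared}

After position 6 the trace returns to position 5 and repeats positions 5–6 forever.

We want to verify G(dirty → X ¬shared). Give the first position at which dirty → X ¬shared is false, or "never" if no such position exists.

5

Check dirty → X ¬shared at each position in order: 0 ✓, 1 ✓, 2 ✓, 3 ✓, 4 ✓.
At position 5 the labels are {dirty, owned, shared, valid} and the next position 6 has {owned, shared}, so dirty → X ¬shared is false there. This is the first violation.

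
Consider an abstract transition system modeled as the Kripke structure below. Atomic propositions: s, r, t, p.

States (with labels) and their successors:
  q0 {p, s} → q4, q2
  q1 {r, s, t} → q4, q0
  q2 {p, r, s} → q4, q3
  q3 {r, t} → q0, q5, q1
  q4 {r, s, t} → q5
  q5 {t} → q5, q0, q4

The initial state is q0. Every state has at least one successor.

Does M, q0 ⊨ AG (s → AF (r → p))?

Satisfied

States satisfying s → AF (r → p): {q0, q1, q2, q3, q4, q5}.
States satisfying AG (s → AF (r → p)): {q0, q1, q2, q3, q4, q5}.
Every state reachable from q0 satisfies s → AF (r → p).
q0 ∈ Sat(AG (s → AF (r → p))).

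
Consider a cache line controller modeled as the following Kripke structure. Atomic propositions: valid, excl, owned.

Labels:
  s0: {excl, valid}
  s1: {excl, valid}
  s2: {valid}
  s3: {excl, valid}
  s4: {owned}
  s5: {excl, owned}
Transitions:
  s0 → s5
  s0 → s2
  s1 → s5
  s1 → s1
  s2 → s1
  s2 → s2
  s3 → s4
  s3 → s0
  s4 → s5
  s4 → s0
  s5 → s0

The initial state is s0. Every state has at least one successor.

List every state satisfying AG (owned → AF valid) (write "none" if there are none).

States satisfying owned → AF valid: {s0, s1, s2, s3, s4, s5}.
States satisfying AG (owned → AF valid): {s0, s1, s2, s3, s4, s5}.

{s0, s1, s2, s3, s4, s5}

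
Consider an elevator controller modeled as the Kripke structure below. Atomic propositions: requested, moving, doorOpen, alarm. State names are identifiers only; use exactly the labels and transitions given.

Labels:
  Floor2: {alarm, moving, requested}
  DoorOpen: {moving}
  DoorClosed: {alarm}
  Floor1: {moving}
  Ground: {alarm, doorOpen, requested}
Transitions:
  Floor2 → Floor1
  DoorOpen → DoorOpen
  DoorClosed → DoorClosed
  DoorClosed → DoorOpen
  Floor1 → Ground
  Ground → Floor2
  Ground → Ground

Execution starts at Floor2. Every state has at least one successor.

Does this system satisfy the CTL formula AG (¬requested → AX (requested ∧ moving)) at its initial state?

States satisfying ¬requested → AX (requested ∧ moving): {Floor2, Ground}.
States satisfying AG (¬requested → AX (requested ∧ moving)): ∅.
Floor1 is reachable from Floor2 and violates ¬requested → AX (requested ∧ moving), so AG fails at Floor2.
Floor2 ∉ Sat(AG (¬requested → AX (requested ∧ moving))).

Violated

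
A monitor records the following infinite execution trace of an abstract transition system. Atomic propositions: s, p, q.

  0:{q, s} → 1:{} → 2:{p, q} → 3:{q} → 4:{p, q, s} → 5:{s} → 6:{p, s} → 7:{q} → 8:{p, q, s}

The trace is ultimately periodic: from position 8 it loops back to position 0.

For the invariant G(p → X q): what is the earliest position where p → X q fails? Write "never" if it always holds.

4

Check p → X q at each position in order: 0 ✓, 1 ✓, 2 ✓, 3 ✓.
At position 4 the labels are {p, q, s} and the next position 5 has {s}, so p → X q is false there. This is the first violation.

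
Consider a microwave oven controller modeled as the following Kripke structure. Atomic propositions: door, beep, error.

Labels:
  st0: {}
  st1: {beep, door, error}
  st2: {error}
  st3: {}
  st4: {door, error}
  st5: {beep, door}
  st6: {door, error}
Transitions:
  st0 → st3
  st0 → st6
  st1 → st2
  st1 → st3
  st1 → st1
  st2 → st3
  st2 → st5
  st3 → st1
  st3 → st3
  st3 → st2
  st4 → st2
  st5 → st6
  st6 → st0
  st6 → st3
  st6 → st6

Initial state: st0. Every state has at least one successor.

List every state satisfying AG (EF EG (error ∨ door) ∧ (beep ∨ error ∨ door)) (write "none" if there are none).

States satisfying EF EG (error ∨ door) ∧ (beep ∨ error ∨ door): {st1, st2, st4, st5, st6}.
States satisfying AG (EF EG (error ∨ door) ∧ (beep ∨ error ∨ door)): ∅.

none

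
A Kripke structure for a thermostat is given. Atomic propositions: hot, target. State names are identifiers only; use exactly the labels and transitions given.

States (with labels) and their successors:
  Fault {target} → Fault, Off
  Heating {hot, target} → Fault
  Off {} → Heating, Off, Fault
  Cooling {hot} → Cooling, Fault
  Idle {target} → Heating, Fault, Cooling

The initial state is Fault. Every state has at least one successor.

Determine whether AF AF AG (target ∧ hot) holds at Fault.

Does not hold

States satisfying AF AG (target ∧ hot): ∅.
States satisfying AF AF AG (target ∧ hot): ∅.
There is a path from Fault along which AF AG (target ∧ hot) never holds.
Fault ∉ Sat(AF AF AG (target ∧ hot)).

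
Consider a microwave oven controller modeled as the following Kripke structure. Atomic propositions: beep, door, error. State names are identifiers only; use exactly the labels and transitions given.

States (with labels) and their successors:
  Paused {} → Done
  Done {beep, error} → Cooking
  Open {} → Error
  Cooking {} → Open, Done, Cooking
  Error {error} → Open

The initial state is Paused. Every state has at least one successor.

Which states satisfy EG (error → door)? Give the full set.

{Cooking}

States satisfying error → door: {Paused, Open, Cooking}.
States satisfying EG (error → door): {Cooking}.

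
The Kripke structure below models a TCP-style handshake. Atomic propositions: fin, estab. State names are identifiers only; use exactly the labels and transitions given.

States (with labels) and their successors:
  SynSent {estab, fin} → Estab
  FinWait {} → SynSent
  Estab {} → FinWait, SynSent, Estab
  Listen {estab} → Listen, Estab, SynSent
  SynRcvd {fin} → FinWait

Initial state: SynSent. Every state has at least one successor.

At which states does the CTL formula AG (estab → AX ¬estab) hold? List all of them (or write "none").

{SynSent, FinWait, Estab, SynRcvd}

States satisfying estab → AX ¬estab: {SynSent, FinWait, Estab, SynRcvd}.
States satisfying AG (estab → AX ¬estab): {SynSent, FinWait, Estab, SynRcvd}.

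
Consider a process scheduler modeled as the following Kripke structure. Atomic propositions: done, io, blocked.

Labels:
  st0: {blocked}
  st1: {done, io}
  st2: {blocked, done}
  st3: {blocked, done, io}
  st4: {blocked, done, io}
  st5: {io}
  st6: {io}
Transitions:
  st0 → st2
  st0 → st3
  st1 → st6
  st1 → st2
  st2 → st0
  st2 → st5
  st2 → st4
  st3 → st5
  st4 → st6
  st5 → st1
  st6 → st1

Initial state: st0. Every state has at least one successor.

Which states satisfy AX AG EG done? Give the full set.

States satisfying AG EG done: ∅.
States satisfying AX AG EG done: ∅.

none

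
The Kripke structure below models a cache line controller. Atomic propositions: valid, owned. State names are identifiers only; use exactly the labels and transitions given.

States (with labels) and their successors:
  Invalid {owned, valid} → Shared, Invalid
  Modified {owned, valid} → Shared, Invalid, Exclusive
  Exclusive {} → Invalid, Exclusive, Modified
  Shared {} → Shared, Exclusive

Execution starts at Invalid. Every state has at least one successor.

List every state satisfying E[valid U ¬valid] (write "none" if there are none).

States satisfying valid: {Invalid, Modified}.
States satisfying ¬valid: {Exclusive, Shared}.
States satisfying E[valid U ¬valid]: {Invalid, Modified, Exclusive, Shared}.

{Invalid, Modified, Exclusive, Shared}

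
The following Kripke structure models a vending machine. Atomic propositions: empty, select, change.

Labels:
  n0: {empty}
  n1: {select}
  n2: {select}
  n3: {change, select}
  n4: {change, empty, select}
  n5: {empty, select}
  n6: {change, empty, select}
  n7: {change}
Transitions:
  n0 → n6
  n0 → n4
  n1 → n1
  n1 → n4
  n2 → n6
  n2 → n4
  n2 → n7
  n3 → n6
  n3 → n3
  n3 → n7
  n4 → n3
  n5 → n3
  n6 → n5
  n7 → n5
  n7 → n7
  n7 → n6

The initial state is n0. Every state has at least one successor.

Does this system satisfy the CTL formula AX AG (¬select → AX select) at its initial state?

States satisfying AG (¬select → AX select): ∅.
States satisfying AX AG (¬select → AX select): ∅.
n0 ∉ Sat(AX AG (¬select → AX select)).

Does not hold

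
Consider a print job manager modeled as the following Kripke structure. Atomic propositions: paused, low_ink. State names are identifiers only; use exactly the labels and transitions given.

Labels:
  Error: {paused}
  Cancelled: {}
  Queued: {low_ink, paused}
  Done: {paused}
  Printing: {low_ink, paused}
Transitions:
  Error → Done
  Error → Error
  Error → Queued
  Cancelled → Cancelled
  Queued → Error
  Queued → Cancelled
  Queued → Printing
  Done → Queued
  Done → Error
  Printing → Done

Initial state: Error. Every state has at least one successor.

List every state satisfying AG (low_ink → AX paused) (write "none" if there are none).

States satisfying low_ink → AX paused: {Error, Cancelled, Done, Printing}.
States satisfying AG (low_ink → AX paused): {Cancelled}.

{Cancelled}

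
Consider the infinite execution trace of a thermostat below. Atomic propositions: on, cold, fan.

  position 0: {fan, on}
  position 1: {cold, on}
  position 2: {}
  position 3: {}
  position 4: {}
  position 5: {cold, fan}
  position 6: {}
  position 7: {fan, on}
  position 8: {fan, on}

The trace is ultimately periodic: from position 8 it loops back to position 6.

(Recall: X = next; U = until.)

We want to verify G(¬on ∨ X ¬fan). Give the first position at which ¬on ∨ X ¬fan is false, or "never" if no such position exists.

Check ¬on ∨ X ¬fan at each position in order: 0 ✓, 1 ✓, 2 ✓, 3 ✓, 4 ✓, 5 ✓, 6 ✓.
At position 7 the labels are {fan, on} and the next position 8 has {fan, on}, so ¬on ∨ X ¬fan is false there. This is the first violation.

7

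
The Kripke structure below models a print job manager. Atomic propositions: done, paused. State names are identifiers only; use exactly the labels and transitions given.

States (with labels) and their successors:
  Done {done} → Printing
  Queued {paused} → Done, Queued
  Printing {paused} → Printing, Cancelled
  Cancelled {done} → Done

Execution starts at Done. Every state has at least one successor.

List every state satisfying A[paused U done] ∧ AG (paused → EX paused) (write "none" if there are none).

States satisfying paused: {Queued, Printing}.
States satisfying done: {Done, Cancelled}.
States satisfying A[paused U done]: {Done, Cancelled}.
States satisfying paused → EX paused: {Done, Queued, Printing, Cancelled}.
States satisfying AG (paused → EX paused): {Done, Queued, Printing, Cancelled}.
States satisfying A[paused U done] ∧ AG (paused → EX paused): {Done, Cancelled}.

{Done, Cancelled}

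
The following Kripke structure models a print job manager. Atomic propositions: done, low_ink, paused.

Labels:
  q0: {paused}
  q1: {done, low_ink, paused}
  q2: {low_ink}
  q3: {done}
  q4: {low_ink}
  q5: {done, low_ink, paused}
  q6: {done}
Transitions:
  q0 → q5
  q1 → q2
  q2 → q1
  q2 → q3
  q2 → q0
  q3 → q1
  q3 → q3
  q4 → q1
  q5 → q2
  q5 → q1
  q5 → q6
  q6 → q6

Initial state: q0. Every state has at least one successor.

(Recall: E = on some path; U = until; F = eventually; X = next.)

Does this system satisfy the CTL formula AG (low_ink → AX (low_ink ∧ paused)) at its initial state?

States satisfying low_ink → AX (low_ink ∧ paused): {q0, q3, q4, q6}.
States satisfying AG (low_ink → AX (low_ink ∧ paused)): {q6}.
q1 is reachable from q0 and violates low_ink → AX (low_ink ∧ paused), so AG fails at q0.
q0 ∉ Sat(AG (low_ink → AX (low_ink ∧ paused))).

Violated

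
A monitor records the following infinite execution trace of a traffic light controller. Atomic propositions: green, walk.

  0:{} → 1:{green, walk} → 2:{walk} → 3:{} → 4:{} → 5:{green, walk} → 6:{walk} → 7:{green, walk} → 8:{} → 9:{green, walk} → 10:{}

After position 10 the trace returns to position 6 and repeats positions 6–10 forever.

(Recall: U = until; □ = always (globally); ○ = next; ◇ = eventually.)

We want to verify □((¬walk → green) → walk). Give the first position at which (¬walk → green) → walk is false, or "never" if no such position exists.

never

(¬walk → green) → walk holds at every position 0..10, and those are all the positions the trace ever visits, so the invariant □((¬walk → green) → walk) is never violated.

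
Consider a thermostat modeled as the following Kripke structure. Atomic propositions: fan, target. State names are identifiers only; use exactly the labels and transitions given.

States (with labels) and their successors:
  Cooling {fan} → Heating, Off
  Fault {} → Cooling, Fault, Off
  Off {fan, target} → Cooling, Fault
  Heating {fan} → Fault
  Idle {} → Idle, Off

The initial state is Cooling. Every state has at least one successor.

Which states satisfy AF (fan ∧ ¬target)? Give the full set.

States satisfying fan ∧ ¬target: {Cooling, Heating}.
States satisfying AF (fan ∧ ¬target): {Cooling, Heating}.

{Cooling, Heating}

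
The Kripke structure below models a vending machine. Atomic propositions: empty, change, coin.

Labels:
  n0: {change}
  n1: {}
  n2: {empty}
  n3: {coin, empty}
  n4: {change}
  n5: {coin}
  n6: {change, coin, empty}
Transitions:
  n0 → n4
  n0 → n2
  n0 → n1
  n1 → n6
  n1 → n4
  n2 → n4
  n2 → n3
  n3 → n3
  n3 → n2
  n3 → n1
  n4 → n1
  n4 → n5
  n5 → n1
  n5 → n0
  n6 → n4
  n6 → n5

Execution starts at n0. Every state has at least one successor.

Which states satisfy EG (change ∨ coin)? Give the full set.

States satisfying change ∨ coin: {n0, n3, n4, n5, n6}.
States satisfying EG (change ∨ coin): {n0, n3, n4, n5, n6}.

{n0, n3, n4, n5, n6}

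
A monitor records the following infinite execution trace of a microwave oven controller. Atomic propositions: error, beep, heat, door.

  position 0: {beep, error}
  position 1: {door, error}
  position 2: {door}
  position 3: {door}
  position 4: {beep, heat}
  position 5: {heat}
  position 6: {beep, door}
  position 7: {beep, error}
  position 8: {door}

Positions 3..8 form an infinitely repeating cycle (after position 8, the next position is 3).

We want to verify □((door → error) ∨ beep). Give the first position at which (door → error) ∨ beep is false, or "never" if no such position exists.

2

Check (door → error) ∨ beep at each position in order: 0 ✓, 1 ✓.
At position 2 the labels are {door}, so (door → error) ∨ beep is false there. This is the first violation.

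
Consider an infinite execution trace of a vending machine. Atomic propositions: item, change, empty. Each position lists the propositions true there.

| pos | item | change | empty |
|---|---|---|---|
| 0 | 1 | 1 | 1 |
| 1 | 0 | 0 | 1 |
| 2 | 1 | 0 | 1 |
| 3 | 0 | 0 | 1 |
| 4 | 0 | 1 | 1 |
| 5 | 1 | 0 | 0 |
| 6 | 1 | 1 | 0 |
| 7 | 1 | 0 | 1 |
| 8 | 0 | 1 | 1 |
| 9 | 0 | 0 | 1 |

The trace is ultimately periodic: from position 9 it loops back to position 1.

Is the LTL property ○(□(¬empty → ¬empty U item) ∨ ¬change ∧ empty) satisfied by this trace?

The position after 0 is 1; □(¬empty → ¬empty U item) ∨ ¬change ∧ empty is true there.

Holds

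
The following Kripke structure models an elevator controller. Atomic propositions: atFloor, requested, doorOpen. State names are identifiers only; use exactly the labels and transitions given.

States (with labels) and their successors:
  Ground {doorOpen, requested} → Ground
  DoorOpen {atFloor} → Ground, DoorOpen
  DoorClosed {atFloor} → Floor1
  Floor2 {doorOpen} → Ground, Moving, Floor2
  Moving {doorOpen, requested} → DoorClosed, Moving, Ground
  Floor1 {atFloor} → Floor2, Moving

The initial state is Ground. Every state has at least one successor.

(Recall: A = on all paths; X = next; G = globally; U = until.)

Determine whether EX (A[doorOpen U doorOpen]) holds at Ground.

States satisfying A[doorOpen U doorOpen]: {Ground, Floor2, Moving}.
States satisfying EX (A[doorOpen U doorOpen]): {Ground, DoorOpen, Floor2, Moving, Floor1}.
Ground ∈ Sat(EX (A[doorOpen U doorOpen])).

Satisfied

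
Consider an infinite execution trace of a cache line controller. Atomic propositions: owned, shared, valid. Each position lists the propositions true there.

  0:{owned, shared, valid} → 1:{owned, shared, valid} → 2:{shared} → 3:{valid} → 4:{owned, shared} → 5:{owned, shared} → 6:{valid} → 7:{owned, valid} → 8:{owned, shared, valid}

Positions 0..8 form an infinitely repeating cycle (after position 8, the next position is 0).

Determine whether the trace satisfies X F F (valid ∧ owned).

Holds

The position after 0 is 1; F F (valid ∧ owned) is true there.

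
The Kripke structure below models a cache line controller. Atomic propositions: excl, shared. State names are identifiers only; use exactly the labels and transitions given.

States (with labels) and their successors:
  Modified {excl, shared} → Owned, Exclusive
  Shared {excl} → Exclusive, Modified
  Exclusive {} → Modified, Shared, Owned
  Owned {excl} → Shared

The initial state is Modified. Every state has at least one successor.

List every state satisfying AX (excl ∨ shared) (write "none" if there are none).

{Exclusive, Owned}

States satisfying excl ∨ shared: {Modified, Shared, Owned}.
States satisfying AX (excl ∨ shared): {Exclusive, Owned}.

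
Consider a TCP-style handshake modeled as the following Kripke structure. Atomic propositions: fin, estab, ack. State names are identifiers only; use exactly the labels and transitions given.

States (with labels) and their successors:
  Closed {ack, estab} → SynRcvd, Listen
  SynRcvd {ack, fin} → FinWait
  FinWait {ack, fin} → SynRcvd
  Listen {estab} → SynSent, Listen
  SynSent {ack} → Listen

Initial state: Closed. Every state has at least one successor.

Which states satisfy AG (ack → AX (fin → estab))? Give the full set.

States satisfying ack → AX (fin → estab): {Listen, SynSent}.
States satisfying AG (ack → AX (fin → estab)): {Listen, SynSent}.

{Listen, SynSent}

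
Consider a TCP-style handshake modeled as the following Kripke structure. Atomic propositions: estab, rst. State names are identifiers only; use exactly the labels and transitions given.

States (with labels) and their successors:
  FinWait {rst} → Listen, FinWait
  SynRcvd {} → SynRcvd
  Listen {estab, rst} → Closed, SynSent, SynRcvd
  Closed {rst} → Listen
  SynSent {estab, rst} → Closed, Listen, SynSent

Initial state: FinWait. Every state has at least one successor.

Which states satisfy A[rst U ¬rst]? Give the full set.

{SynRcvd}

States satisfying rst: {FinWait, Listen, Closed, SynSent}.
States satisfying ¬rst: {SynRcvd}.
States satisfying A[rst U ¬rst]: {SynRcvd}.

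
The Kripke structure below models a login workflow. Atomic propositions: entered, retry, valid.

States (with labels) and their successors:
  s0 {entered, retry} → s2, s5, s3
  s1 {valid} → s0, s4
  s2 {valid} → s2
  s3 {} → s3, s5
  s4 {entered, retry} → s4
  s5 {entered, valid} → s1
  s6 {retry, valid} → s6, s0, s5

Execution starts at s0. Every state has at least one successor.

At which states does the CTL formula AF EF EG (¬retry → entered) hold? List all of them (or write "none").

{s0, s1, s3, s4, s5, s6}

States satisfying EF EG (¬retry → entered): {s0, s1, s3, s4, s5, s6}.
States satisfying AF EF EG (¬retry → entered): {s0, s1, s3, s4, s5, s6}.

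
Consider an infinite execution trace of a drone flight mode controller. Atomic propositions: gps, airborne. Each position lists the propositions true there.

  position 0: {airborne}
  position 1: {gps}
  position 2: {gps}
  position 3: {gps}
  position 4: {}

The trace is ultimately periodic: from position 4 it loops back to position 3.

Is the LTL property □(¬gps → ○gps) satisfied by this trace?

¬gps → ○gps holds at every position 0..4, and those are all positions ever visited, so □(¬gps → ○gps) holds.
Positions where ¬gps holds: 0, 4.
Check ○gps at each: 0→ok, 4→ok.

Satisfied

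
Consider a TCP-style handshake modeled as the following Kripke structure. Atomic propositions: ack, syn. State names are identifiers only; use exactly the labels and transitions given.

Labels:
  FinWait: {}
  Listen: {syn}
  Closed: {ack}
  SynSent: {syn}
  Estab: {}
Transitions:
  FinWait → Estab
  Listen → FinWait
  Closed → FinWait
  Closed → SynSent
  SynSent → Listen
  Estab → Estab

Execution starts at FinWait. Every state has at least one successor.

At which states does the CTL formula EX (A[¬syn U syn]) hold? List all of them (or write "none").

{Closed, SynSent}

States satisfying A[¬syn U syn]: {Listen, SynSent}.
States satisfying EX (A[¬syn U syn]): {Closed, SynSent}.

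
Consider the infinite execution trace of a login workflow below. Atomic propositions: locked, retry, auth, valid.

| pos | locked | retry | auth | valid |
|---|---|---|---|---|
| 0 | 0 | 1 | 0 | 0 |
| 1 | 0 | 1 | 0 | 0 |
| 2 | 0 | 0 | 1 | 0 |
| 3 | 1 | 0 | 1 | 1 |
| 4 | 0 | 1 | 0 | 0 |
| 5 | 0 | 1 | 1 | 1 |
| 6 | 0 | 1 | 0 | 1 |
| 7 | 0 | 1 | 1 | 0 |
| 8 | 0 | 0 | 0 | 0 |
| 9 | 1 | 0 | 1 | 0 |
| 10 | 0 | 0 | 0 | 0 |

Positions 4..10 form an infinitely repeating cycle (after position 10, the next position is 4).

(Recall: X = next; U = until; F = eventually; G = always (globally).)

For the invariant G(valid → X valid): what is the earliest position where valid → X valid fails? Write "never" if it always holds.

Check valid → X valid at each position in order: 0 ✓, 1 ✓, 2 ✓.
At position 3 the labels are {auth, locked, valid} and the next position 4 has {retry}, so valid → X valid is false there. This is the first violation.

3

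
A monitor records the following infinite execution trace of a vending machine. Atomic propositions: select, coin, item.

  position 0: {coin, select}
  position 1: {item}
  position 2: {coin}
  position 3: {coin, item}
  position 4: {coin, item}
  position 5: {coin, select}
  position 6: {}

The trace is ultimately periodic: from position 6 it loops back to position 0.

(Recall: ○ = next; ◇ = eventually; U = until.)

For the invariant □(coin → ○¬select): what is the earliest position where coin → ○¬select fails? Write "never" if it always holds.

Check coin → ○¬select at each position in order: 0 ✓, 1 ✓, 2 ✓, 3 ✓.
At position 4 the labels are {coin, item} and the next position 5 has {coin, select}, so coin → ○¬select is false there. This is the first violation.

4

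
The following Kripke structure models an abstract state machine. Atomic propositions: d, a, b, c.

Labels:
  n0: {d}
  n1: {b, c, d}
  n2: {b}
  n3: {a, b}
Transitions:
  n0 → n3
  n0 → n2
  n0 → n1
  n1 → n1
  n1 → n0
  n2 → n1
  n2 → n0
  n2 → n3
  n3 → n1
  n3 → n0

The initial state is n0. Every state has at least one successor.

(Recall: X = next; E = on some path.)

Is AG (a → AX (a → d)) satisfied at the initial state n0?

States satisfying a → AX (a → d): {n0, n1, n2, n3}.
States satisfying AG (a → AX (a → d)): {n0, n1, n2, n3}.
Every state reachable from n0 satisfies a → AX (a → d).
n0 ∈ Sat(AG (a → AX (a → d))).

Satisfied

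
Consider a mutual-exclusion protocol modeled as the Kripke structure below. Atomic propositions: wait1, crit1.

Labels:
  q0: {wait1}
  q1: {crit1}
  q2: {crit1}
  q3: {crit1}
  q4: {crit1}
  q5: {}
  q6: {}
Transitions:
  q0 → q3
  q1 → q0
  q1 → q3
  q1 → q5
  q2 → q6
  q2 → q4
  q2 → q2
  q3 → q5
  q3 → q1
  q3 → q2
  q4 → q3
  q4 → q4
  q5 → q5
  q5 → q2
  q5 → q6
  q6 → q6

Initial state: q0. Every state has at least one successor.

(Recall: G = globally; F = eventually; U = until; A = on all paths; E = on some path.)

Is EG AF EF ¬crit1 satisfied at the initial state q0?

States satisfying AF EF ¬crit1: {q0, q1, q2, q3, q4, q5, q6}.
States satisfying EG AF EF ¬crit1: {q0, q1, q2, q3, q4, q5, q6}.
q0 ∈ Sat(EG AF EF ¬crit1).

Yes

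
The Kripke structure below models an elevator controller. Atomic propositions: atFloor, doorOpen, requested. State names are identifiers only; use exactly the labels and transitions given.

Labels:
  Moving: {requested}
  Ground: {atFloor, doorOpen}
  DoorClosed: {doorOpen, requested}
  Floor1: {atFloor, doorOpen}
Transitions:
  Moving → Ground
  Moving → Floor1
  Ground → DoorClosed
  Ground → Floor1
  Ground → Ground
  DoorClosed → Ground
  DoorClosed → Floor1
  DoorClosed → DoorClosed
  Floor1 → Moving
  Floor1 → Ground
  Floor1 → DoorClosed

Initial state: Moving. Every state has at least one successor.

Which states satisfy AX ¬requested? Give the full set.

{Moving}

States satisfying ¬requested: {Ground, Floor1}.
States satisfying AX ¬requested: {Moving}.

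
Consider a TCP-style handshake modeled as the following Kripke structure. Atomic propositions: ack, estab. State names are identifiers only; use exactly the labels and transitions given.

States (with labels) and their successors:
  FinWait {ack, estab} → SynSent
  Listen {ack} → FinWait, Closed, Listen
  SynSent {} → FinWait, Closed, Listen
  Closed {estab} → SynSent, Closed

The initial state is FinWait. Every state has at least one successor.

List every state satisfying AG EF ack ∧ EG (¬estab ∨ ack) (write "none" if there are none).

States satisfying EF ack: {FinWait, Listen, SynSent, Closed}.
States satisfying AG EF ack: {FinWait, Listen, SynSent, Closed}.
States satisfying ¬estab ∨ ack: {FinWait, Listen, SynSent}.
States satisfying EG (¬estab ∨ ack): {FinWait, Listen, SynSent}.
States satisfying AG EF ack ∧ EG (¬estab ∨ ack): {FinWait, Listen, SynSent}.

{FinWait, Listen, SynSent}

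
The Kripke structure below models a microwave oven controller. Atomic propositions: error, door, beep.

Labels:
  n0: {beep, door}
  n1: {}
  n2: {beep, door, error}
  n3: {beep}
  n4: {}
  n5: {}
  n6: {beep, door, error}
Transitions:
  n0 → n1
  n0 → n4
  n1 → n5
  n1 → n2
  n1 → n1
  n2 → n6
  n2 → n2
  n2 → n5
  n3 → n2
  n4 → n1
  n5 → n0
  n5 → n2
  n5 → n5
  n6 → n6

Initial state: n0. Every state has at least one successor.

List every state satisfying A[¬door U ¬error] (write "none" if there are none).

States satisfying ¬door: {n1, n3, n4, n5}.
States satisfying ¬error: {n0, n1, n3, n4, n5}.
States satisfying A[¬door U ¬error]: {n0, n1, n3, n4, n5}.

{n0, n1, n3, n4, n5}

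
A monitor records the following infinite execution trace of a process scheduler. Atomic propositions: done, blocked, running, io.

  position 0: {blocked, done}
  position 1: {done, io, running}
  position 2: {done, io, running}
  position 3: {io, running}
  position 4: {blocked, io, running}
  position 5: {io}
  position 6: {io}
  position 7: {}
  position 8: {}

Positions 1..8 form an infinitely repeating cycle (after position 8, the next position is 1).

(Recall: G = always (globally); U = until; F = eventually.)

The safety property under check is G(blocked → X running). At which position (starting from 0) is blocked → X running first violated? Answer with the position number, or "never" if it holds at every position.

4

Check blocked → X running at each position in order: 0 ✓, 1 ✓, 2 ✓, 3 ✓.
At position 4 the labels are {blocked, io, running} and the next position 5 has {io}, so blocked → X running is false there. This is the first violation.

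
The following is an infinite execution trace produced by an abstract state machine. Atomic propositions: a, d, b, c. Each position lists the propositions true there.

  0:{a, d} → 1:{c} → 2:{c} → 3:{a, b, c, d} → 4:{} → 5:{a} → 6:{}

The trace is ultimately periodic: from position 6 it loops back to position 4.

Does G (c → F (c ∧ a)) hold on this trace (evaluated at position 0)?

c → F (c ∧ a) holds at every position 0..6, and those are all positions ever visited, so G (c → F (c ∧ a)) holds.
Positions where c holds: 1, 2, 3.
Check F (c ∧ a) at each: 1→ok, 2→ok, 3→ok.

Satisfied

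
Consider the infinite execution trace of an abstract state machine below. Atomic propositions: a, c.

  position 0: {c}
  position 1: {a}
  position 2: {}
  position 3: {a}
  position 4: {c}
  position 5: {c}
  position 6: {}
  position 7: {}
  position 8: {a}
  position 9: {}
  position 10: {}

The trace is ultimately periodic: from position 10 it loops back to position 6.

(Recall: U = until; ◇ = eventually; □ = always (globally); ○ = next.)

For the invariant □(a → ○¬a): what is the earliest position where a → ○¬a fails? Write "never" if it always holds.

never

a → ○¬a holds at every position 0..10, and those are all the positions the trace ever visits, so the invariant □(a → ○¬a) is never violated.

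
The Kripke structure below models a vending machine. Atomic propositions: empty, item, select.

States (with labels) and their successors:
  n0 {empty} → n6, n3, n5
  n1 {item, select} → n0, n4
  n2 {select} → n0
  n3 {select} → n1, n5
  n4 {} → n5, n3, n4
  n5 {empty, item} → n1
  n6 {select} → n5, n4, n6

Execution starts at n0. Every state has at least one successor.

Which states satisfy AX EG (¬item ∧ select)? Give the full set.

none

States satisfying EG (¬item ∧ select): {n6}.
States satisfying AX EG (¬item ∧ select): ∅.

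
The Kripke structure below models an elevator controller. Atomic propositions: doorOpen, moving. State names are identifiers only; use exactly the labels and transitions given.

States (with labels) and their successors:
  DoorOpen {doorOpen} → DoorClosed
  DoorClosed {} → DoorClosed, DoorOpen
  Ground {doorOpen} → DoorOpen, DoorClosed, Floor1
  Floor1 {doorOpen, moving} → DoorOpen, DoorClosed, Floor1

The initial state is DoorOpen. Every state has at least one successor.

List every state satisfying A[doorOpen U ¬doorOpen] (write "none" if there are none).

{DoorOpen, DoorClosed}

States satisfying doorOpen: {DoorOpen, Ground, Floor1}.
States satisfying ¬doorOpen: {DoorClosed}.
States satisfying A[doorOpen U ¬doorOpen]: {DoorOpen, DoorClosed}.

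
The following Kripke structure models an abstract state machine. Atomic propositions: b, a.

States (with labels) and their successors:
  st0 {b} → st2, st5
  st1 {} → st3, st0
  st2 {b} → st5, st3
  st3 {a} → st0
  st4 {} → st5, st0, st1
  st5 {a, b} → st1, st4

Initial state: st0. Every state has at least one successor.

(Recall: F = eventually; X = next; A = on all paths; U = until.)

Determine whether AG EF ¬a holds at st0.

Holds

States satisfying EF ¬a: {st0, st1, st2, st3, st4, st5}.
States satisfying AG EF ¬a: {st0, st1, st2, st3, st4, st5}.
Every state reachable from st0 satisfies EF ¬a.
st0 ∈ Sat(AG EF ¬a).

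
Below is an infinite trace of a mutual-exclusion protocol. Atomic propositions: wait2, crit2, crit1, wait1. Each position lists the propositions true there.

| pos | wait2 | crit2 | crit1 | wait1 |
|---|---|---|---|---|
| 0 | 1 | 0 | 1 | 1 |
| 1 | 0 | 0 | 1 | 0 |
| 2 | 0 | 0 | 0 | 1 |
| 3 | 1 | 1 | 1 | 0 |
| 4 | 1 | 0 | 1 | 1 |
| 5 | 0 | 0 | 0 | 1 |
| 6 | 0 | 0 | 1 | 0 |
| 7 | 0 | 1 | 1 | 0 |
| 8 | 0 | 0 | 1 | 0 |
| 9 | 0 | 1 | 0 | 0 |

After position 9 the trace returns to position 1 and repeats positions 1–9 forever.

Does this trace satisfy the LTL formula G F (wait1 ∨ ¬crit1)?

F (wait1 ∨ ¬crit1) holds at every position 0..9, and those are all positions ever visited, so G F (wait1 ∨ ¬crit1) holds.

Yes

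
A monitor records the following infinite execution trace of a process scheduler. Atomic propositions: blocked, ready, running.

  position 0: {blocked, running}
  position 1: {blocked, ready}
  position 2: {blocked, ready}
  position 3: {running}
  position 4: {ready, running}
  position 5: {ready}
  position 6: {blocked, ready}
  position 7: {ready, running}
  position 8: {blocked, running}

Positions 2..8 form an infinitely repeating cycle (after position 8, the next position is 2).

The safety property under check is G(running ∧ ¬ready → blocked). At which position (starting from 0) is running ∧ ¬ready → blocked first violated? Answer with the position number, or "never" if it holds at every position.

3

Check running ∧ ¬ready → blocked at each position in order: 0 ✓, 1 ✓, 2 ✓.
At position 3 the labels are {running}, so running ∧ ¬ready → blocked is false there. This is the first violation.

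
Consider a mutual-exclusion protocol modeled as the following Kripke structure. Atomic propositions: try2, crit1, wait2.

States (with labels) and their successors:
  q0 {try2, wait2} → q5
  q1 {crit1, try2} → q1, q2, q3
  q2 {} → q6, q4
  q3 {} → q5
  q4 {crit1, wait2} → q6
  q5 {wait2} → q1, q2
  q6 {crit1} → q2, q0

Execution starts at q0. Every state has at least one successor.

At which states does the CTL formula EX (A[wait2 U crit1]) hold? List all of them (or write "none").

{q1, q2, q4, q5}

States satisfying A[wait2 U crit1]: {q1, q4, q6}.
States satisfying EX (A[wait2 U crit1]): {q1, q2, q4, q5}.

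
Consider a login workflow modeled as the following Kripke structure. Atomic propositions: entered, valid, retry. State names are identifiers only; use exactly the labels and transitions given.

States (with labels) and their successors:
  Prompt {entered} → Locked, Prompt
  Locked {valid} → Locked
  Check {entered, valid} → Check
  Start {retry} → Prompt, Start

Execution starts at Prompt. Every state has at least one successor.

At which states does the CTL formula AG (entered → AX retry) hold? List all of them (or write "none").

States satisfying entered → AX retry: {Locked, Start}.
States satisfying AG (entered → AX retry): {Locked}.

{Locked}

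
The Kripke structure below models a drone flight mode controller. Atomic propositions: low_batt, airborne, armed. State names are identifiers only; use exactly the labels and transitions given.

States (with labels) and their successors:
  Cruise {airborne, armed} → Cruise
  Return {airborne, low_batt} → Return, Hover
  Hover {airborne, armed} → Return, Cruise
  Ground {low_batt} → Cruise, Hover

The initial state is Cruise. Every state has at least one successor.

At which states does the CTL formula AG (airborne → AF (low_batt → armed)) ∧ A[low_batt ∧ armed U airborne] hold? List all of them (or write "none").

{Cruise}

States satisfying airborne → AF (low_batt → armed): {Cruise, Hover, Ground}.
States satisfying AG (airborne → AF (low_batt → armed)): {Cruise}.
States satisfying low_batt ∧ armed: ∅.
States satisfying airborne: {Cruise, Return, Hover}.
States satisfying A[low_batt ∧ armed U airborne]: {Cruise, Return, Hover}.
States satisfying AG (airborne → AF (low_batt → armed)) ∧ A[low_batt ∧ armed U airborne]: {Cruise}.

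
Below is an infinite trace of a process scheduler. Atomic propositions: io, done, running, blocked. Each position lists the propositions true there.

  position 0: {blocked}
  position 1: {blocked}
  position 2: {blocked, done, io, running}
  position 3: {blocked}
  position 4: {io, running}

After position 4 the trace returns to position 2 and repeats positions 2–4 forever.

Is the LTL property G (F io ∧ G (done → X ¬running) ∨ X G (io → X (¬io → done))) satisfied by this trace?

F io ∧ G (done → X ¬running) ∨ X G (io → X (¬io → done)) holds at every position 0..4, and those are all positions ever visited, so G (F io ∧ G (done → X ¬running) ∨ X G (io → X (¬io → done))) holds.

Satisfied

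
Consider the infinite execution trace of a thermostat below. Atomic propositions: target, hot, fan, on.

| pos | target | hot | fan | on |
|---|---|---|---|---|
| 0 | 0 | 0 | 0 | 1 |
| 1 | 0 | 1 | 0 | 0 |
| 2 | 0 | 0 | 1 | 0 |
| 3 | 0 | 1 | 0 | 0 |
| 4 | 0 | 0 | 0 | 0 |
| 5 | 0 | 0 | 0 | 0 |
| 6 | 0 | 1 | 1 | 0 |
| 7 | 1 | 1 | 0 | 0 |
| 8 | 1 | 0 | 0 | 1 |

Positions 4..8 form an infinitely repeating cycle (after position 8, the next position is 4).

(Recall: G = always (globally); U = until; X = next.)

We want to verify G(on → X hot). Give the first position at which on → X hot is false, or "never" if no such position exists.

Check on → X hot at each position in order: 0 ✓, 1 ✓, 2 ✓, 3 ✓, 4 ✓, 5 ✓, 6 ✓, 7 ✓.
At position 8 the labels are {on, target} and the next position 4 has {}, so on → X hot is false there. This is the first violation.

8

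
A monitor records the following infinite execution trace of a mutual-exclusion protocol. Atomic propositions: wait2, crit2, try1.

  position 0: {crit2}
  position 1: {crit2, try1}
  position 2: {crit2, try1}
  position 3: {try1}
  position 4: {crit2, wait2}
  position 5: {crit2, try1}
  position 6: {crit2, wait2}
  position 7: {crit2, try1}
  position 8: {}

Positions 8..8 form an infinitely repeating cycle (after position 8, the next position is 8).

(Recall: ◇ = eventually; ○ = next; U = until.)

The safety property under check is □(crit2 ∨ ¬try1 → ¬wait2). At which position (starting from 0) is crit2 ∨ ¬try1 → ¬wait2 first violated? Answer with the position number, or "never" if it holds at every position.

4

Check crit2 ∨ ¬try1 → ¬wait2 at each position in order: 0 ✓, 1 ✓, 2 ✓, 3 ✓.
At position 4 the labels are {crit2, wait2}, so crit2 ∨ ¬try1 → ¬wait2 is false there. This is the first violation.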